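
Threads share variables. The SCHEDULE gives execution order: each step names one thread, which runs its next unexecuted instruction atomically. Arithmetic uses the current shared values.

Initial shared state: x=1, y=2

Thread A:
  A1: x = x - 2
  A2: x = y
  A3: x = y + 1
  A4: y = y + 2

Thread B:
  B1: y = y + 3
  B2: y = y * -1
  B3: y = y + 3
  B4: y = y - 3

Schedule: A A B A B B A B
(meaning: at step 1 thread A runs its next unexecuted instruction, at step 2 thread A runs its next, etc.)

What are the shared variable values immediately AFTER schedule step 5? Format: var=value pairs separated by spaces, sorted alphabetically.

Step 1: thread A executes A1 (x = x - 2). Shared: x=-1 y=2. PCs: A@1 B@0
Step 2: thread A executes A2 (x = y). Shared: x=2 y=2. PCs: A@2 B@0
Step 3: thread B executes B1 (y = y + 3). Shared: x=2 y=5. PCs: A@2 B@1
Step 4: thread A executes A3 (x = y + 1). Shared: x=6 y=5. PCs: A@3 B@1
Step 5: thread B executes B2 (y = y * -1). Shared: x=6 y=-5. PCs: A@3 B@2

Answer: x=6 y=-5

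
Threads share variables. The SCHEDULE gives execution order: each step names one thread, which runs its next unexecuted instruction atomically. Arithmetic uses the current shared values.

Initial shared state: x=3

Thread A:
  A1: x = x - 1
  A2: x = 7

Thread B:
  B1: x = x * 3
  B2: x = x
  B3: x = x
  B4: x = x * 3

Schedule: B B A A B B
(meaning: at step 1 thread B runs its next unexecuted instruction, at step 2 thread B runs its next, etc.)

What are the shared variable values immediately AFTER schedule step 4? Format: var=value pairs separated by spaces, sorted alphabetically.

Step 1: thread B executes B1 (x = x * 3). Shared: x=9. PCs: A@0 B@1
Step 2: thread B executes B2 (x = x). Shared: x=9. PCs: A@0 B@2
Step 3: thread A executes A1 (x = x - 1). Shared: x=8. PCs: A@1 B@2
Step 4: thread A executes A2 (x = 7). Shared: x=7. PCs: A@2 B@2

Answer: x=7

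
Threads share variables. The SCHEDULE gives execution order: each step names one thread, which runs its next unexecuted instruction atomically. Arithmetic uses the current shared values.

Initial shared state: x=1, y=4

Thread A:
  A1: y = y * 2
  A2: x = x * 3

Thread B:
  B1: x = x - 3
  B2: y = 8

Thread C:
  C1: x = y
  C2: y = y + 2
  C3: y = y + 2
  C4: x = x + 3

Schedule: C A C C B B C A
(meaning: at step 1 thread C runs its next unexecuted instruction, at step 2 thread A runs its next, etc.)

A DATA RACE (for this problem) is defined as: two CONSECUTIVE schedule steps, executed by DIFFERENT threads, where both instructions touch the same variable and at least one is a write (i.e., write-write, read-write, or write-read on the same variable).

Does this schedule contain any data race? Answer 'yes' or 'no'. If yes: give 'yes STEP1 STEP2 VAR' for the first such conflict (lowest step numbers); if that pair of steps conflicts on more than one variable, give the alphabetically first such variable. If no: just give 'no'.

Steps 1,2: C(x = y) vs A(y = y * 2). RACE on y (R-W).
Steps 2,3: A(y = y * 2) vs C(y = y + 2). RACE on y (W-W).
Steps 3,4: same thread (C). No race.
Steps 4,5: C(r=y,w=y) vs B(r=x,w=x). No conflict.
Steps 5,6: same thread (B). No race.
Steps 6,7: B(r=-,w=y) vs C(r=x,w=x). No conflict.
Steps 7,8: C(x = x + 3) vs A(x = x * 3). RACE on x (W-W).
First conflict at steps 1,2.

Answer: yes 1 2 y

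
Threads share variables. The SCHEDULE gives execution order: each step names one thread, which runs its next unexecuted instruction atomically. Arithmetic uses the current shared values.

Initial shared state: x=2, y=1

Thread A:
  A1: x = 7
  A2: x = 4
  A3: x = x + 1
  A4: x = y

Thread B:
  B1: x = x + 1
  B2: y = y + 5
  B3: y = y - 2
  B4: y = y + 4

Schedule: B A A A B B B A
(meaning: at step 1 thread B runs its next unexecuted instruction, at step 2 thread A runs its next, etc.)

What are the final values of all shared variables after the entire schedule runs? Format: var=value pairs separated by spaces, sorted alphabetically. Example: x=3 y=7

Answer: x=8 y=8

Derivation:
Step 1: thread B executes B1 (x = x + 1). Shared: x=3 y=1. PCs: A@0 B@1
Step 2: thread A executes A1 (x = 7). Shared: x=7 y=1. PCs: A@1 B@1
Step 3: thread A executes A2 (x = 4). Shared: x=4 y=1. PCs: A@2 B@1
Step 4: thread A executes A3 (x = x + 1). Shared: x=5 y=1. PCs: A@3 B@1
Step 5: thread B executes B2 (y = y + 5). Shared: x=5 y=6. PCs: A@3 B@2
Step 6: thread B executes B3 (y = y - 2). Shared: x=5 y=4. PCs: A@3 B@3
Step 7: thread B executes B4 (y = y + 4). Shared: x=5 y=8. PCs: A@3 B@4
Step 8: thread A executes A4 (x = y). Shared: x=8 y=8. PCs: A@4 B@4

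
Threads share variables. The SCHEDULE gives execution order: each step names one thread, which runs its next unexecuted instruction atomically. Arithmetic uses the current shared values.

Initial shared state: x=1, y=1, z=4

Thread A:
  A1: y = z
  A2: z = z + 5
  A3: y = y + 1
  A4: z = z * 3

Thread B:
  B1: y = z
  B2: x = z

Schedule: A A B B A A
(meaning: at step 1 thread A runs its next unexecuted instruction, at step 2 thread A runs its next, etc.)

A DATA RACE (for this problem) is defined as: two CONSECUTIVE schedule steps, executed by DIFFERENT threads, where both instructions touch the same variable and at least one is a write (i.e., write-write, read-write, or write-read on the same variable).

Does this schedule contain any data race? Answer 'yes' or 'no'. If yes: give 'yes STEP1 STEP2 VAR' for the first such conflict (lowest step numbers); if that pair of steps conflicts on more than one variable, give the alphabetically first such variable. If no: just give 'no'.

Steps 1,2: same thread (A). No race.
Steps 2,3: A(z = z + 5) vs B(y = z). RACE on z (W-R).
Steps 3,4: same thread (B). No race.
Steps 4,5: B(r=z,w=x) vs A(r=y,w=y). No conflict.
Steps 5,6: same thread (A). No race.
First conflict at steps 2,3.

Answer: yes 2 3 z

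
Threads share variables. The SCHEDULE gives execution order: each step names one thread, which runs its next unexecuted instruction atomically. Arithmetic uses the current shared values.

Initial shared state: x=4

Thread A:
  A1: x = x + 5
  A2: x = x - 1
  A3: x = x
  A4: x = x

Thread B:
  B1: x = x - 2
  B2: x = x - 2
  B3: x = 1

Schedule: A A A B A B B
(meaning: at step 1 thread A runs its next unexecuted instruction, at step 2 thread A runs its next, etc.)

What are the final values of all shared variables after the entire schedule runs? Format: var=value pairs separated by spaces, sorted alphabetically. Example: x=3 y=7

Step 1: thread A executes A1 (x = x + 5). Shared: x=9. PCs: A@1 B@0
Step 2: thread A executes A2 (x = x - 1). Shared: x=8. PCs: A@2 B@0
Step 3: thread A executes A3 (x = x). Shared: x=8. PCs: A@3 B@0
Step 4: thread B executes B1 (x = x - 2). Shared: x=6. PCs: A@3 B@1
Step 5: thread A executes A4 (x = x). Shared: x=6. PCs: A@4 B@1
Step 6: thread B executes B2 (x = x - 2). Shared: x=4. PCs: A@4 B@2
Step 7: thread B executes B3 (x = 1). Shared: x=1. PCs: A@4 B@3

Answer: x=1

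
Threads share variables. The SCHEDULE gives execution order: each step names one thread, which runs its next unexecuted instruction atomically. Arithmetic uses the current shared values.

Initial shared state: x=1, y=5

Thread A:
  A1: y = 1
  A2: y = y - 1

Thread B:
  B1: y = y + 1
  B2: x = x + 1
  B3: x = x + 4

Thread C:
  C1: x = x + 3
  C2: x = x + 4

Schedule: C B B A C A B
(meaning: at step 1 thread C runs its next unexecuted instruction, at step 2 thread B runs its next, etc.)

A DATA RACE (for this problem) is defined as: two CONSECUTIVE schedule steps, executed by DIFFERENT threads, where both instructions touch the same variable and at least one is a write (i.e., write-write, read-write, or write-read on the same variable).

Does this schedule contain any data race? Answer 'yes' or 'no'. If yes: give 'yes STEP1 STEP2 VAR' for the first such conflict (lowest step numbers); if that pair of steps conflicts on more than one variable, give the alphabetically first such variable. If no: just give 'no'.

Answer: no

Derivation:
Steps 1,2: C(r=x,w=x) vs B(r=y,w=y). No conflict.
Steps 2,3: same thread (B). No race.
Steps 3,4: B(r=x,w=x) vs A(r=-,w=y). No conflict.
Steps 4,5: A(r=-,w=y) vs C(r=x,w=x). No conflict.
Steps 5,6: C(r=x,w=x) vs A(r=y,w=y). No conflict.
Steps 6,7: A(r=y,w=y) vs B(r=x,w=x). No conflict.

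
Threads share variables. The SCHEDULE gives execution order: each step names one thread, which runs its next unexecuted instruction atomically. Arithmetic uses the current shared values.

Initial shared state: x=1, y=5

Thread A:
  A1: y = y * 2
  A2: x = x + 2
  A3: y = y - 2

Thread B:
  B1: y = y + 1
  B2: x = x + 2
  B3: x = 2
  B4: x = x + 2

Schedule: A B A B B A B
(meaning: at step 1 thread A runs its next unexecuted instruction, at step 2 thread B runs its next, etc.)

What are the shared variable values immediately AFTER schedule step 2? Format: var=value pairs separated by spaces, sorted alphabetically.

Step 1: thread A executes A1 (y = y * 2). Shared: x=1 y=10. PCs: A@1 B@0
Step 2: thread B executes B1 (y = y + 1). Shared: x=1 y=11. PCs: A@1 B@1

Answer: x=1 y=11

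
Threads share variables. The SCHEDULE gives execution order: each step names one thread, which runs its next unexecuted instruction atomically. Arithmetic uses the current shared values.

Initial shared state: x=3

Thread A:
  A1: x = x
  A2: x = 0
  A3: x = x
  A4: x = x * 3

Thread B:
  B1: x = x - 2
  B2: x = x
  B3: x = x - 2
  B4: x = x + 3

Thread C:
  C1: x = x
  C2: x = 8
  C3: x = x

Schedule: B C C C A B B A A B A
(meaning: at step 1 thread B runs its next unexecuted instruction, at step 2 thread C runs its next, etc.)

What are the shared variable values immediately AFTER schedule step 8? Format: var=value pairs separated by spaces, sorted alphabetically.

Answer: x=0

Derivation:
Step 1: thread B executes B1 (x = x - 2). Shared: x=1. PCs: A@0 B@1 C@0
Step 2: thread C executes C1 (x = x). Shared: x=1. PCs: A@0 B@1 C@1
Step 3: thread C executes C2 (x = 8). Shared: x=8. PCs: A@0 B@1 C@2
Step 4: thread C executes C3 (x = x). Shared: x=8. PCs: A@0 B@1 C@3
Step 5: thread A executes A1 (x = x). Shared: x=8. PCs: A@1 B@1 C@3
Step 6: thread B executes B2 (x = x). Shared: x=8. PCs: A@1 B@2 C@3
Step 7: thread B executes B3 (x = x - 2). Shared: x=6. PCs: A@1 B@3 C@3
Step 8: thread A executes A2 (x = 0). Shared: x=0. PCs: A@2 B@3 C@3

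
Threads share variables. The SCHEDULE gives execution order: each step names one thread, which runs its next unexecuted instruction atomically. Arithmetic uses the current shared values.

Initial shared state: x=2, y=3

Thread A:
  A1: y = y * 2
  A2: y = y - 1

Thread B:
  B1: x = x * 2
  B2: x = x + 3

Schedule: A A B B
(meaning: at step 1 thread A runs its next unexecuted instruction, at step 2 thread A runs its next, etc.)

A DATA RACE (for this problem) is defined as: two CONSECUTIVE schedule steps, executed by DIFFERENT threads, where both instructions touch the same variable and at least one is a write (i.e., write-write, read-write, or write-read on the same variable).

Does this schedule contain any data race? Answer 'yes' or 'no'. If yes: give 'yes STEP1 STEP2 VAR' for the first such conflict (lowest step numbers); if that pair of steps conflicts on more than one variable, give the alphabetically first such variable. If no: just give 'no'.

Answer: no

Derivation:
Steps 1,2: same thread (A). No race.
Steps 2,3: A(r=y,w=y) vs B(r=x,w=x). No conflict.
Steps 3,4: same thread (B). No race.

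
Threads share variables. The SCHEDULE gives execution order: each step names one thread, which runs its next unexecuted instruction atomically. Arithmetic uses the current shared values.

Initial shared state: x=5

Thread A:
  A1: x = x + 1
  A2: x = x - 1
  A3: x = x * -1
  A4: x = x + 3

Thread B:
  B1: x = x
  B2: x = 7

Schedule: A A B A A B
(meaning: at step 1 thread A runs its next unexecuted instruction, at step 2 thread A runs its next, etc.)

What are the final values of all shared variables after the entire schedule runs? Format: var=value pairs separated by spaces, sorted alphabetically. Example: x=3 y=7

Step 1: thread A executes A1 (x = x + 1). Shared: x=6. PCs: A@1 B@0
Step 2: thread A executes A2 (x = x - 1). Shared: x=5. PCs: A@2 B@0
Step 3: thread B executes B1 (x = x). Shared: x=5. PCs: A@2 B@1
Step 4: thread A executes A3 (x = x * -1). Shared: x=-5. PCs: A@3 B@1
Step 5: thread A executes A4 (x = x + 3). Shared: x=-2. PCs: A@4 B@1
Step 6: thread B executes B2 (x = 7). Shared: x=7. PCs: A@4 B@2

Answer: x=7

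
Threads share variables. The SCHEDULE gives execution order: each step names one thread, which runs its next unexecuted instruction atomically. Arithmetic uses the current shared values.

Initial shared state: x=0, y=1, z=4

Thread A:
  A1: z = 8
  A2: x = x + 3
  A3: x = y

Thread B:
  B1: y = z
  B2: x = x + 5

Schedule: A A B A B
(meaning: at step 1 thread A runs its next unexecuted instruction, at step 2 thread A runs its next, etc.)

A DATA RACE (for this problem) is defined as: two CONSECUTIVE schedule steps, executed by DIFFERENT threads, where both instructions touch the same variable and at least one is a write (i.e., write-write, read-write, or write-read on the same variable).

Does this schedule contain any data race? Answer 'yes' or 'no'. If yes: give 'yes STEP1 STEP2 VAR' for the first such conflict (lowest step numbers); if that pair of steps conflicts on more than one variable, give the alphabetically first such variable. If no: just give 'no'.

Steps 1,2: same thread (A). No race.
Steps 2,3: A(r=x,w=x) vs B(r=z,w=y). No conflict.
Steps 3,4: B(y = z) vs A(x = y). RACE on y (W-R).
Steps 4,5: A(x = y) vs B(x = x + 5). RACE on x (W-W).
First conflict at steps 3,4.

Answer: yes 3 4 y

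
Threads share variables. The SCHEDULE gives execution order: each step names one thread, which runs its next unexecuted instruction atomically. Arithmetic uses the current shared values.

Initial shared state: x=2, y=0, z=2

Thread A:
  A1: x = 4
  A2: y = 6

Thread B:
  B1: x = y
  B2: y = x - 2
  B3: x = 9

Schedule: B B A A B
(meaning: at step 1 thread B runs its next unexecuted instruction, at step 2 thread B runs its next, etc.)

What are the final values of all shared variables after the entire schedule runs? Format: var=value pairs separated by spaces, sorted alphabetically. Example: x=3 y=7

Answer: x=9 y=6 z=2

Derivation:
Step 1: thread B executes B1 (x = y). Shared: x=0 y=0 z=2. PCs: A@0 B@1
Step 2: thread B executes B2 (y = x - 2). Shared: x=0 y=-2 z=2. PCs: A@0 B@2
Step 3: thread A executes A1 (x = 4). Shared: x=4 y=-2 z=2. PCs: A@1 B@2
Step 4: thread A executes A2 (y = 6). Shared: x=4 y=6 z=2. PCs: A@2 B@2
Step 5: thread B executes B3 (x = 9). Shared: x=9 y=6 z=2. PCs: A@2 B@3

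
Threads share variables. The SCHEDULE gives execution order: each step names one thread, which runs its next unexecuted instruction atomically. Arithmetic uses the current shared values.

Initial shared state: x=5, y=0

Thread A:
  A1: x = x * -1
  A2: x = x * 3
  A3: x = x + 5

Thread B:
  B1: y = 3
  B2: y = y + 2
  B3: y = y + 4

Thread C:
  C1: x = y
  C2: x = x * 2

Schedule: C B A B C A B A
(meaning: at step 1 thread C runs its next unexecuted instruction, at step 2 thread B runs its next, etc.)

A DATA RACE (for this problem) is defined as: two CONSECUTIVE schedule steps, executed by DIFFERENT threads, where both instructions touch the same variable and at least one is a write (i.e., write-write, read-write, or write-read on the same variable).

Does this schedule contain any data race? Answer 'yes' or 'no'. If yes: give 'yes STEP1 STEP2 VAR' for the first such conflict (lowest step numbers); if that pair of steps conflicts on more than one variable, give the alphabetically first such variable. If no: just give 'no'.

Steps 1,2: C(x = y) vs B(y = 3). RACE on y (R-W).
Steps 2,3: B(r=-,w=y) vs A(r=x,w=x). No conflict.
Steps 3,4: A(r=x,w=x) vs B(r=y,w=y). No conflict.
Steps 4,5: B(r=y,w=y) vs C(r=x,w=x). No conflict.
Steps 5,6: C(x = x * 2) vs A(x = x * 3). RACE on x (W-W).
Steps 6,7: A(r=x,w=x) vs B(r=y,w=y). No conflict.
Steps 7,8: B(r=y,w=y) vs A(r=x,w=x). No conflict.
First conflict at steps 1,2.

Answer: yes 1 2 y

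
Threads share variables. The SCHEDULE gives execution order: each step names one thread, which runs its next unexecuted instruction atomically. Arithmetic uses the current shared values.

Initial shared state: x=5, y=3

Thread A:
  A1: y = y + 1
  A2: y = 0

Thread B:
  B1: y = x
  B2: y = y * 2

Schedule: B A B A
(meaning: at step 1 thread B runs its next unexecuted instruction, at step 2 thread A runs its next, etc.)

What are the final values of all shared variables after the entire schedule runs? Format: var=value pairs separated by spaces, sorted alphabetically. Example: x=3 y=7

Step 1: thread B executes B1 (y = x). Shared: x=5 y=5. PCs: A@0 B@1
Step 2: thread A executes A1 (y = y + 1). Shared: x=5 y=6. PCs: A@1 B@1
Step 3: thread B executes B2 (y = y * 2). Shared: x=5 y=12. PCs: A@1 B@2
Step 4: thread A executes A2 (y = 0). Shared: x=5 y=0. PCs: A@2 B@2

Answer: x=5 y=0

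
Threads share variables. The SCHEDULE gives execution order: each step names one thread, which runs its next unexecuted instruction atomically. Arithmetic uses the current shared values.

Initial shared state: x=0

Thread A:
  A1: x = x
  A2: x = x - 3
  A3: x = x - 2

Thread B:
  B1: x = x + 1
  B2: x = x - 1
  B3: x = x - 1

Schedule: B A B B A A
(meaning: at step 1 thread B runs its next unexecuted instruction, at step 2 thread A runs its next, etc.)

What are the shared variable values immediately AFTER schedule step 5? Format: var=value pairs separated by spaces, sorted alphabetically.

Step 1: thread B executes B1 (x = x + 1). Shared: x=1. PCs: A@0 B@1
Step 2: thread A executes A1 (x = x). Shared: x=1. PCs: A@1 B@1
Step 3: thread B executes B2 (x = x - 1). Shared: x=0. PCs: A@1 B@2
Step 4: thread B executes B3 (x = x - 1). Shared: x=-1. PCs: A@1 B@3
Step 5: thread A executes A2 (x = x - 3). Shared: x=-4. PCs: A@2 B@3

Answer: x=-4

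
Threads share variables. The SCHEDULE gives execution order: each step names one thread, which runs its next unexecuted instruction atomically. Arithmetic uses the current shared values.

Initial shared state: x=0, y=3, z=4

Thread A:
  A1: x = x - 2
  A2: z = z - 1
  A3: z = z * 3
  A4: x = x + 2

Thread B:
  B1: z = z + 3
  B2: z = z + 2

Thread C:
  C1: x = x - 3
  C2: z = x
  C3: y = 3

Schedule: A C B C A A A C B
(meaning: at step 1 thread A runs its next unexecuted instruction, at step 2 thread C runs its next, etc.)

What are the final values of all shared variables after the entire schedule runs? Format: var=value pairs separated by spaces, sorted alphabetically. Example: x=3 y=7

Step 1: thread A executes A1 (x = x - 2). Shared: x=-2 y=3 z=4. PCs: A@1 B@0 C@0
Step 2: thread C executes C1 (x = x - 3). Shared: x=-5 y=3 z=4. PCs: A@1 B@0 C@1
Step 3: thread B executes B1 (z = z + 3). Shared: x=-5 y=3 z=7. PCs: A@1 B@1 C@1
Step 4: thread C executes C2 (z = x). Shared: x=-5 y=3 z=-5. PCs: A@1 B@1 C@2
Step 5: thread A executes A2 (z = z - 1). Shared: x=-5 y=3 z=-6. PCs: A@2 B@1 C@2
Step 6: thread A executes A3 (z = z * 3). Shared: x=-5 y=3 z=-18. PCs: A@3 B@1 C@2
Step 7: thread A executes A4 (x = x + 2). Shared: x=-3 y=3 z=-18. PCs: A@4 B@1 C@2
Step 8: thread C executes C3 (y = 3). Shared: x=-3 y=3 z=-18. PCs: A@4 B@1 C@3
Step 9: thread B executes B2 (z = z + 2). Shared: x=-3 y=3 z=-16. PCs: A@4 B@2 C@3

Answer: x=-3 y=3 z=-16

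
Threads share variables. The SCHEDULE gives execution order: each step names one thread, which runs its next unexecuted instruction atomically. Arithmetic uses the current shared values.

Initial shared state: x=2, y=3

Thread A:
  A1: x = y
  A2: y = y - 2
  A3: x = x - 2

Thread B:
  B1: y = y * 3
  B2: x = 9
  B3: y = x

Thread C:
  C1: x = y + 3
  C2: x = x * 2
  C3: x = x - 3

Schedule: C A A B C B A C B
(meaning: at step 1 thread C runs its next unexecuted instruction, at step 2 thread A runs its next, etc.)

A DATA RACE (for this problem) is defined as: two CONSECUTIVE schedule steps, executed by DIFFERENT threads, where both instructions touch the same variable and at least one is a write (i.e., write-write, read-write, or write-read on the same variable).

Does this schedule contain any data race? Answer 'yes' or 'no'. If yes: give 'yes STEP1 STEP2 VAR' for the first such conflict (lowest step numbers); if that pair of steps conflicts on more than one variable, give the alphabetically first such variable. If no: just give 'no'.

Steps 1,2: C(x = y + 3) vs A(x = y). RACE on x (W-W).
Steps 2,3: same thread (A). No race.
Steps 3,4: A(y = y - 2) vs B(y = y * 3). RACE on y (W-W).
Steps 4,5: B(r=y,w=y) vs C(r=x,w=x). No conflict.
Steps 5,6: C(x = x * 2) vs B(x = 9). RACE on x (W-W).
Steps 6,7: B(x = 9) vs A(x = x - 2). RACE on x (W-W).
Steps 7,8: A(x = x - 2) vs C(x = x - 3). RACE on x (W-W).
Steps 8,9: C(x = x - 3) vs B(y = x). RACE on x (W-R).
First conflict at steps 1,2.

Answer: yes 1 2 x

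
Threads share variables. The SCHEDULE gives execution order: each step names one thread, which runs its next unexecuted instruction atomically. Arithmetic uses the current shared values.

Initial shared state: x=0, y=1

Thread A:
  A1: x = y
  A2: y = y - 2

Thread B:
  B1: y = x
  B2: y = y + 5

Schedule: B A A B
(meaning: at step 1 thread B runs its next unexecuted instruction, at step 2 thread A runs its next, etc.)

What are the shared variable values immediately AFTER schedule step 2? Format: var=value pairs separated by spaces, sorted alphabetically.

Answer: x=0 y=0

Derivation:
Step 1: thread B executes B1 (y = x). Shared: x=0 y=0. PCs: A@0 B@1
Step 2: thread A executes A1 (x = y). Shared: x=0 y=0. PCs: A@1 B@1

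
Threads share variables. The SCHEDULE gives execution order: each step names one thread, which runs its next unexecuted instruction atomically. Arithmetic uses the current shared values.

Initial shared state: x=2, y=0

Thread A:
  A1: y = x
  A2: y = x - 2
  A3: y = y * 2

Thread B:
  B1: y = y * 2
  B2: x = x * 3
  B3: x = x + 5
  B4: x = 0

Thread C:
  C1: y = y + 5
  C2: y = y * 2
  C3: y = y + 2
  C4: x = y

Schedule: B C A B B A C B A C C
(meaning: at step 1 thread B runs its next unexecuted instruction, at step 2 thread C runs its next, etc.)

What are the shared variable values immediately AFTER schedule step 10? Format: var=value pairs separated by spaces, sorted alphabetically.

Answer: x=0 y=38

Derivation:
Step 1: thread B executes B1 (y = y * 2). Shared: x=2 y=0. PCs: A@0 B@1 C@0
Step 2: thread C executes C1 (y = y + 5). Shared: x=2 y=5. PCs: A@0 B@1 C@1
Step 3: thread A executes A1 (y = x). Shared: x=2 y=2. PCs: A@1 B@1 C@1
Step 4: thread B executes B2 (x = x * 3). Shared: x=6 y=2. PCs: A@1 B@2 C@1
Step 5: thread B executes B3 (x = x + 5). Shared: x=11 y=2. PCs: A@1 B@3 C@1
Step 6: thread A executes A2 (y = x - 2). Shared: x=11 y=9. PCs: A@2 B@3 C@1
Step 7: thread C executes C2 (y = y * 2). Shared: x=11 y=18. PCs: A@2 B@3 C@2
Step 8: thread B executes B4 (x = 0). Shared: x=0 y=18. PCs: A@2 B@4 C@2
Step 9: thread A executes A3 (y = y * 2). Shared: x=0 y=36. PCs: A@3 B@4 C@2
Step 10: thread C executes C3 (y = y + 2). Shared: x=0 y=38. PCs: A@3 B@4 C@3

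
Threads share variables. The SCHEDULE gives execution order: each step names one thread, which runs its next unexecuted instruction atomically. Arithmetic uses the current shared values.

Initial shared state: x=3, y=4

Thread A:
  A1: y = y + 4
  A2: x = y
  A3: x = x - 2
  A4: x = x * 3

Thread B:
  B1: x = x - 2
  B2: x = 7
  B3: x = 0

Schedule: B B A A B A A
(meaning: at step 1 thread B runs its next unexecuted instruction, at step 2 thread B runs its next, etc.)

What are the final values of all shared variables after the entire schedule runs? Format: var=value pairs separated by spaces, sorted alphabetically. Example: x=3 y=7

Step 1: thread B executes B1 (x = x - 2). Shared: x=1 y=4. PCs: A@0 B@1
Step 2: thread B executes B2 (x = 7). Shared: x=7 y=4. PCs: A@0 B@2
Step 3: thread A executes A1 (y = y + 4). Shared: x=7 y=8. PCs: A@1 B@2
Step 4: thread A executes A2 (x = y). Shared: x=8 y=8. PCs: A@2 B@2
Step 5: thread B executes B3 (x = 0). Shared: x=0 y=8. PCs: A@2 B@3
Step 6: thread A executes A3 (x = x - 2). Shared: x=-2 y=8. PCs: A@3 B@3
Step 7: thread A executes A4 (x = x * 3). Shared: x=-6 y=8. PCs: A@4 B@3

Answer: x=-6 y=8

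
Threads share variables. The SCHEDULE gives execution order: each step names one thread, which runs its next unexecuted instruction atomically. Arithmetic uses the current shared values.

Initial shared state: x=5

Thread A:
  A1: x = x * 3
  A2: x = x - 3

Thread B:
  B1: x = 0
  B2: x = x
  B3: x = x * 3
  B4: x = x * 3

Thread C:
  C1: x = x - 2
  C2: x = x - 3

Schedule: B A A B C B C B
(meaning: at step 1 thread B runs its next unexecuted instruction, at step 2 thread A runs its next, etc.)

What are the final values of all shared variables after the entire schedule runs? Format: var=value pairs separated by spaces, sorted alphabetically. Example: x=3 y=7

Step 1: thread B executes B1 (x = 0). Shared: x=0. PCs: A@0 B@1 C@0
Step 2: thread A executes A1 (x = x * 3). Shared: x=0. PCs: A@1 B@1 C@0
Step 3: thread A executes A2 (x = x - 3). Shared: x=-3. PCs: A@2 B@1 C@0
Step 4: thread B executes B2 (x = x). Shared: x=-3. PCs: A@2 B@2 C@0
Step 5: thread C executes C1 (x = x - 2). Shared: x=-5. PCs: A@2 B@2 C@1
Step 6: thread B executes B3 (x = x * 3). Shared: x=-15. PCs: A@2 B@3 C@1
Step 7: thread C executes C2 (x = x - 3). Shared: x=-18. PCs: A@2 B@3 C@2
Step 8: thread B executes B4 (x = x * 3). Shared: x=-54. PCs: A@2 B@4 C@2

Answer: x=-54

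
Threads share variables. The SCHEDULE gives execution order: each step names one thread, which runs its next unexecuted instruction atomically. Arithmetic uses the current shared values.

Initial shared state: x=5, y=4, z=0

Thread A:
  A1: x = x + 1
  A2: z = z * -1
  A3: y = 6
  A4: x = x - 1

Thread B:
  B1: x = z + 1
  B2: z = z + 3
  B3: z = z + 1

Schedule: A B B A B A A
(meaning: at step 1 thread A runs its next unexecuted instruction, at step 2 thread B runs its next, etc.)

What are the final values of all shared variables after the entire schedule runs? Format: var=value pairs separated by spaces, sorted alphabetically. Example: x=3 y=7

Answer: x=0 y=6 z=-2

Derivation:
Step 1: thread A executes A1 (x = x + 1). Shared: x=6 y=4 z=0. PCs: A@1 B@0
Step 2: thread B executes B1 (x = z + 1). Shared: x=1 y=4 z=0. PCs: A@1 B@1
Step 3: thread B executes B2 (z = z + 3). Shared: x=1 y=4 z=3. PCs: A@1 B@2
Step 4: thread A executes A2 (z = z * -1). Shared: x=1 y=4 z=-3. PCs: A@2 B@2
Step 5: thread B executes B3 (z = z + 1). Shared: x=1 y=4 z=-2. PCs: A@2 B@3
Step 6: thread A executes A3 (y = 6). Shared: x=1 y=6 z=-2. PCs: A@3 B@3
Step 7: thread A executes A4 (x = x - 1). Shared: x=0 y=6 z=-2. PCs: A@4 B@3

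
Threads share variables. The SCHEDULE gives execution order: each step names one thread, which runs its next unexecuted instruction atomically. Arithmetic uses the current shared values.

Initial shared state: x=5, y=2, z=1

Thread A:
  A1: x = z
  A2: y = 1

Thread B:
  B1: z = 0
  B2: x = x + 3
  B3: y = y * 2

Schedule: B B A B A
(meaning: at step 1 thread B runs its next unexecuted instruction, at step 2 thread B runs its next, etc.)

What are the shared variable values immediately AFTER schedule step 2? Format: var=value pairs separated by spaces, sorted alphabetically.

Step 1: thread B executes B1 (z = 0). Shared: x=5 y=2 z=0. PCs: A@0 B@1
Step 2: thread B executes B2 (x = x + 3). Shared: x=8 y=2 z=0. PCs: A@0 B@2

Answer: x=8 y=2 z=0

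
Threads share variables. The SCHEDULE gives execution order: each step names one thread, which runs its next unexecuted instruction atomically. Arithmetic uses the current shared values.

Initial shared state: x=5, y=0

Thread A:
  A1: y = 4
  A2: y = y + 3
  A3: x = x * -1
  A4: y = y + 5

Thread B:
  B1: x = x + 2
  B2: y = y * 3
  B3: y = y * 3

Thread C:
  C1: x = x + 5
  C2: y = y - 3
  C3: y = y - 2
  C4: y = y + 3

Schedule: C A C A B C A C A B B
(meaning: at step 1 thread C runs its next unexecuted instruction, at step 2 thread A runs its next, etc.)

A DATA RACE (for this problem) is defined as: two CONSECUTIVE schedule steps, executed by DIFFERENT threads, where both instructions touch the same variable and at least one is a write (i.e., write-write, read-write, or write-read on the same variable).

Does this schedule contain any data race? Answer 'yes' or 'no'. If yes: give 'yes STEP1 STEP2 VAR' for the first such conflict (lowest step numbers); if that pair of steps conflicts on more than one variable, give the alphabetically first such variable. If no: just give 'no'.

Steps 1,2: C(r=x,w=x) vs A(r=-,w=y). No conflict.
Steps 2,3: A(y = 4) vs C(y = y - 3). RACE on y (W-W).
Steps 3,4: C(y = y - 3) vs A(y = y + 3). RACE on y (W-W).
Steps 4,5: A(r=y,w=y) vs B(r=x,w=x). No conflict.
Steps 5,6: B(r=x,w=x) vs C(r=y,w=y). No conflict.
Steps 6,7: C(r=y,w=y) vs A(r=x,w=x). No conflict.
Steps 7,8: A(r=x,w=x) vs C(r=y,w=y). No conflict.
Steps 8,9: C(y = y + 3) vs A(y = y + 5). RACE on y (W-W).
Steps 9,10: A(y = y + 5) vs B(y = y * 3). RACE on y (W-W).
Steps 10,11: same thread (B). No race.
First conflict at steps 2,3.

Answer: yes 2 3 y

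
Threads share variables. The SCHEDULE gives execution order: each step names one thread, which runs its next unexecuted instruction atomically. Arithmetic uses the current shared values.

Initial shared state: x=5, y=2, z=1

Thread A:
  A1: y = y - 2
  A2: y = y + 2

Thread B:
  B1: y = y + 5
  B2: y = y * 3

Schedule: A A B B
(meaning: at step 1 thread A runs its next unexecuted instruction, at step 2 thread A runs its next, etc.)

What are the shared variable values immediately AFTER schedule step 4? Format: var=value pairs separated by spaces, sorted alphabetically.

Step 1: thread A executes A1 (y = y - 2). Shared: x=5 y=0 z=1. PCs: A@1 B@0
Step 2: thread A executes A2 (y = y + 2). Shared: x=5 y=2 z=1. PCs: A@2 B@0
Step 3: thread B executes B1 (y = y + 5). Shared: x=5 y=7 z=1. PCs: A@2 B@1
Step 4: thread B executes B2 (y = y * 3). Shared: x=5 y=21 z=1. PCs: A@2 B@2

Answer: x=5 y=21 z=1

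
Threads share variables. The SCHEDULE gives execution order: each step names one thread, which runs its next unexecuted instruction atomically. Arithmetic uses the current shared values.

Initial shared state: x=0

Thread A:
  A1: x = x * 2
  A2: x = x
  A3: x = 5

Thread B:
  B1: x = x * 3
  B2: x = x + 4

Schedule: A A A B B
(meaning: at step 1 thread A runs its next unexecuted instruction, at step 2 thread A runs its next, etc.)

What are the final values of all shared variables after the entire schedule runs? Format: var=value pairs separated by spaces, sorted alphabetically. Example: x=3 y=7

Answer: x=19

Derivation:
Step 1: thread A executes A1 (x = x * 2). Shared: x=0. PCs: A@1 B@0
Step 2: thread A executes A2 (x = x). Shared: x=0. PCs: A@2 B@0
Step 3: thread A executes A3 (x = 5). Shared: x=5. PCs: A@3 B@0
Step 4: thread B executes B1 (x = x * 3). Shared: x=15. PCs: A@3 B@1
Step 5: thread B executes B2 (x = x + 4). Shared: x=19. PCs: A@3 B@2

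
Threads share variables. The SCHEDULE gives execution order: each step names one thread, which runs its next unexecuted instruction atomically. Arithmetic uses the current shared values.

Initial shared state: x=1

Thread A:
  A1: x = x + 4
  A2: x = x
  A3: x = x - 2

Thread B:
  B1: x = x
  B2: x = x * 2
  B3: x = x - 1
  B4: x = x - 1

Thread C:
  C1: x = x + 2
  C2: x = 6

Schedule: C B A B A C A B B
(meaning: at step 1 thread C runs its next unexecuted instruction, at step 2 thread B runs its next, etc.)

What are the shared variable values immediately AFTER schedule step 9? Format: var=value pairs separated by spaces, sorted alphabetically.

Step 1: thread C executes C1 (x = x + 2). Shared: x=3. PCs: A@0 B@0 C@1
Step 2: thread B executes B1 (x = x). Shared: x=3. PCs: A@0 B@1 C@1
Step 3: thread A executes A1 (x = x + 4). Shared: x=7. PCs: A@1 B@1 C@1
Step 4: thread B executes B2 (x = x * 2). Shared: x=14. PCs: A@1 B@2 C@1
Step 5: thread A executes A2 (x = x). Shared: x=14. PCs: A@2 B@2 C@1
Step 6: thread C executes C2 (x = 6). Shared: x=6. PCs: A@2 B@2 C@2
Step 7: thread A executes A3 (x = x - 2). Shared: x=4. PCs: A@3 B@2 C@2
Step 8: thread B executes B3 (x = x - 1). Shared: x=3. PCs: A@3 B@3 C@2
Step 9: thread B executes B4 (x = x - 1). Shared: x=2. PCs: A@3 B@4 C@2

Answer: x=2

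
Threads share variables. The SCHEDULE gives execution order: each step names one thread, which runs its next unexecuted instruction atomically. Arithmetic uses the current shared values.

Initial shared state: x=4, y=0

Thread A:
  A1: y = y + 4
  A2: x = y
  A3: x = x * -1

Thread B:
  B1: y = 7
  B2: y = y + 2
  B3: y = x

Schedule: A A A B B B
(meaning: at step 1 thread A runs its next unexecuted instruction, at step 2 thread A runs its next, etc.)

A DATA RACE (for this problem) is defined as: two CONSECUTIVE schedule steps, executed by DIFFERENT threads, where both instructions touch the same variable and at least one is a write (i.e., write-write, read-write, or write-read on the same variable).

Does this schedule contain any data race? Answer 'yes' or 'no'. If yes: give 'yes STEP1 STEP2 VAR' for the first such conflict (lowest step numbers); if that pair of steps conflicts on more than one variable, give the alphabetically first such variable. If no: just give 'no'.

Answer: no

Derivation:
Steps 1,2: same thread (A). No race.
Steps 2,3: same thread (A). No race.
Steps 3,4: A(r=x,w=x) vs B(r=-,w=y). No conflict.
Steps 4,5: same thread (B). No race.
Steps 5,6: same thread (B). No race.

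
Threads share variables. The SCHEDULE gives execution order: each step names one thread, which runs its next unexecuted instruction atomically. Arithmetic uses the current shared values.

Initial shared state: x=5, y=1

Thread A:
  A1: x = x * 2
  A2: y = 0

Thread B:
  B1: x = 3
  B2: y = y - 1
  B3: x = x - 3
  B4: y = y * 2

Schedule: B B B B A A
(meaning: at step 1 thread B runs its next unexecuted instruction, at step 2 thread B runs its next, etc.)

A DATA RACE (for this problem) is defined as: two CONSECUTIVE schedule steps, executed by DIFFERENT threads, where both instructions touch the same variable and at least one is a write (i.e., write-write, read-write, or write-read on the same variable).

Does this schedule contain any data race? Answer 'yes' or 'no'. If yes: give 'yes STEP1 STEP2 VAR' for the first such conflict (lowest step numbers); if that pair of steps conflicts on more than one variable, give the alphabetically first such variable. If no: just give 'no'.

Answer: no

Derivation:
Steps 1,2: same thread (B). No race.
Steps 2,3: same thread (B). No race.
Steps 3,4: same thread (B). No race.
Steps 4,5: B(r=y,w=y) vs A(r=x,w=x). No conflict.
Steps 5,6: same thread (A). No race.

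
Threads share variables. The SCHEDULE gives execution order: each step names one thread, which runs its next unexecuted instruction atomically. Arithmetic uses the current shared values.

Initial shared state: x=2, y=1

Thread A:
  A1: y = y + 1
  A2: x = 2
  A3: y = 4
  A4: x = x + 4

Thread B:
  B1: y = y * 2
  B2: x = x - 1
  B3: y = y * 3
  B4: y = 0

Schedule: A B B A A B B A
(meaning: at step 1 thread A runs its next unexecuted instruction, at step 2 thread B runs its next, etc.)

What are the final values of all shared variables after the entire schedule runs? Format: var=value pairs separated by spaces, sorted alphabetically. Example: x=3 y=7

Answer: x=6 y=0

Derivation:
Step 1: thread A executes A1 (y = y + 1). Shared: x=2 y=2. PCs: A@1 B@0
Step 2: thread B executes B1 (y = y * 2). Shared: x=2 y=4. PCs: A@1 B@1
Step 3: thread B executes B2 (x = x - 1). Shared: x=1 y=4. PCs: A@1 B@2
Step 4: thread A executes A2 (x = 2). Shared: x=2 y=4. PCs: A@2 B@2
Step 5: thread A executes A3 (y = 4). Shared: x=2 y=4. PCs: A@3 B@2
Step 6: thread B executes B3 (y = y * 3). Shared: x=2 y=12. PCs: A@3 B@3
Step 7: thread B executes B4 (y = 0). Shared: x=2 y=0. PCs: A@3 B@4
Step 8: thread A executes A4 (x = x + 4). Shared: x=6 y=0. PCs: A@4 B@4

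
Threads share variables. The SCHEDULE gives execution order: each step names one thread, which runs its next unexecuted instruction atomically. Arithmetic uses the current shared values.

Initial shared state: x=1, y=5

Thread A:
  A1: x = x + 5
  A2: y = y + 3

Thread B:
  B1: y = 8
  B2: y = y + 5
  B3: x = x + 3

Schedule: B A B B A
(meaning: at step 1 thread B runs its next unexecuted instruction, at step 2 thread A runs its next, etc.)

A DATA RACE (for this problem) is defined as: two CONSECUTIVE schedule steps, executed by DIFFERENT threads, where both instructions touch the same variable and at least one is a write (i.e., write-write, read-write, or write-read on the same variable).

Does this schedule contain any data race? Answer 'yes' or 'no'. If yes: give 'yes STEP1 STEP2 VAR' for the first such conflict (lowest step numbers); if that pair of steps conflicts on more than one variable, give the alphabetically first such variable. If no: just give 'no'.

Steps 1,2: B(r=-,w=y) vs A(r=x,w=x). No conflict.
Steps 2,3: A(r=x,w=x) vs B(r=y,w=y). No conflict.
Steps 3,4: same thread (B). No race.
Steps 4,5: B(r=x,w=x) vs A(r=y,w=y). No conflict.

Answer: no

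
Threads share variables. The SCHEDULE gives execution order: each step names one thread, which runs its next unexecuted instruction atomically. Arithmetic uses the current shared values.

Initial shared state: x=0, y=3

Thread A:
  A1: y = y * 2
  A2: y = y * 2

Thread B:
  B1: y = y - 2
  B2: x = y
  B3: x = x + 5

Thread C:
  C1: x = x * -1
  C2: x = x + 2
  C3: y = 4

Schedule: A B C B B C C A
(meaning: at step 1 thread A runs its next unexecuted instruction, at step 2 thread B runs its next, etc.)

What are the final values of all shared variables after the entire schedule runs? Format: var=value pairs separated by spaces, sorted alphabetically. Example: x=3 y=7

Step 1: thread A executes A1 (y = y * 2). Shared: x=0 y=6. PCs: A@1 B@0 C@0
Step 2: thread B executes B1 (y = y - 2). Shared: x=0 y=4. PCs: A@1 B@1 C@0
Step 3: thread C executes C1 (x = x * -1). Shared: x=0 y=4. PCs: A@1 B@1 C@1
Step 4: thread B executes B2 (x = y). Shared: x=4 y=4. PCs: A@1 B@2 C@1
Step 5: thread B executes B3 (x = x + 5). Shared: x=9 y=4. PCs: A@1 B@3 C@1
Step 6: thread C executes C2 (x = x + 2). Shared: x=11 y=4. PCs: A@1 B@3 C@2
Step 7: thread C executes C3 (y = 4). Shared: x=11 y=4. PCs: A@1 B@3 C@3
Step 8: thread A executes A2 (y = y * 2). Shared: x=11 y=8. PCs: A@2 B@3 C@3

Answer: x=11 y=8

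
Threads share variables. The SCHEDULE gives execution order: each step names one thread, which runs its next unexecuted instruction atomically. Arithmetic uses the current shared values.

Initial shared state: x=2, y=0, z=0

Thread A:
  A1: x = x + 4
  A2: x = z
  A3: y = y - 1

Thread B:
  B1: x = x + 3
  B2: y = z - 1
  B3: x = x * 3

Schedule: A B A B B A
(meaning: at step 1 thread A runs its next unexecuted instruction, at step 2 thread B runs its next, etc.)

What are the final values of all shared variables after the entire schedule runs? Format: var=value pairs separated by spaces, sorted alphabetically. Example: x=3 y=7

Step 1: thread A executes A1 (x = x + 4). Shared: x=6 y=0 z=0. PCs: A@1 B@0
Step 2: thread B executes B1 (x = x + 3). Shared: x=9 y=0 z=0. PCs: A@1 B@1
Step 3: thread A executes A2 (x = z). Shared: x=0 y=0 z=0. PCs: A@2 B@1
Step 4: thread B executes B2 (y = z - 1). Shared: x=0 y=-1 z=0. PCs: A@2 B@2
Step 5: thread B executes B3 (x = x * 3). Shared: x=0 y=-1 z=0. PCs: A@2 B@3
Step 6: thread A executes A3 (y = y - 1). Shared: x=0 y=-2 z=0. PCs: A@3 B@3

Answer: x=0 y=-2 z=0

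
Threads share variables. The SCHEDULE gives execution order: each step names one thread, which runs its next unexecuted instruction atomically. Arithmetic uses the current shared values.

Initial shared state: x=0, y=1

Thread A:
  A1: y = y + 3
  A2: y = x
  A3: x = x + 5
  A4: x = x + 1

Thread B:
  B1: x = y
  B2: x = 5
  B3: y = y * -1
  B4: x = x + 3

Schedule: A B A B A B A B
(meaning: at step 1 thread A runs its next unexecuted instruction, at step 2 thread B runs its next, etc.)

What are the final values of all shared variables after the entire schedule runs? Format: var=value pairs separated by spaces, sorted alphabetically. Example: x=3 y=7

Answer: x=14 y=-4

Derivation:
Step 1: thread A executes A1 (y = y + 3). Shared: x=0 y=4. PCs: A@1 B@0
Step 2: thread B executes B1 (x = y). Shared: x=4 y=4. PCs: A@1 B@1
Step 3: thread A executes A2 (y = x). Shared: x=4 y=4. PCs: A@2 B@1
Step 4: thread B executes B2 (x = 5). Shared: x=5 y=4. PCs: A@2 B@2
Step 5: thread A executes A3 (x = x + 5). Shared: x=10 y=4. PCs: A@3 B@2
Step 6: thread B executes B3 (y = y * -1). Shared: x=10 y=-4. PCs: A@3 B@3
Step 7: thread A executes A4 (x = x + 1). Shared: x=11 y=-4. PCs: A@4 B@3
Step 8: thread B executes B4 (x = x + 3). Shared: x=14 y=-4. PCs: A@4 B@4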